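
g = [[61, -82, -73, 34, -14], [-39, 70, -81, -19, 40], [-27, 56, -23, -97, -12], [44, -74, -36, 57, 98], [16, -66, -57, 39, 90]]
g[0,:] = [61, -82, -73, 34, -14]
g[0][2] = -73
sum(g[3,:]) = 89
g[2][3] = -97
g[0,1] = -82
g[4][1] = -66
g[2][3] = -97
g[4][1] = -66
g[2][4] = -12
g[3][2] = -36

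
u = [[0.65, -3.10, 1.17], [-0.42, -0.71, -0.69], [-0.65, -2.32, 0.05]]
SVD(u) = [[-0.82, -0.5, 0.28], [-0.13, 0.64, 0.76], [-0.56, 0.59, -0.59]] @ diag([4.03041918673357, 1.417124757548043, 0.3359741072676588]) @ [[-0.03,0.97,-0.22], [-0.69,-0.18,-0.7], [0.73,-0.13,-0.68]]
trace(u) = -0.01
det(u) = -1.92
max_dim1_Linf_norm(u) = 3.1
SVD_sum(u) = [[0.09,-3.22,0.73],[0.01,-0.51,0.12],[0.06,-2.2,0.5]] + [[0.49,0.13,0.50], [-0.62,-0.16,-0.63], [-0.57,-0.15,-0.58]] + [[0.07,-0.01,-0.06], [0.19,-0.03,-0.17], [-0.14,0.03,0.13]]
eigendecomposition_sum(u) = [[-0.17+0.00j,-0.77-0.00j,-0.17+0.00j], [-0.29+0.00j,-1.33-0.00j,(-0.29+0j)], [-0.40+0.00j,(-1.83-0j),(-0.41+0j)]] + [[(0.41+0.21j), (-1.16+2.73j), (0.67-2.07j)], [(-0.06-0.05j), 0.31-0.43j, -0.20+0.34j], [(-0.12+0.03j), (-0.24-0.77j), (0.23+0.55j)]] + [[0.41-0.21j,(-1.16-2.73j),(0.67+2.07j)], [-0.06+0.05j,0.31+0.43j,-0.20-0.34j], [-0.12-0.03j,(-0.24+0.77j),0.23-0.55j]]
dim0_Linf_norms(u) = [0.65, 3.1, 1.17]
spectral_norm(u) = 4.03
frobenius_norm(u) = 4.29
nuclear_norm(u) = 5.78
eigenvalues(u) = [(-1.91+0j), (0.95+0.33j), (0.95-0.33j)]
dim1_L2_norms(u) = [3.38, 1.08, 2.41]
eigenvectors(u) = [[(0.32+0j),(0.95+0j),0.95-0.00j],[0.56+0.00j,-0.17-0.04j,-0.17+0.04j],[0.77+0.00j,-0.20+0.17j,(-0.2-0.17j)]]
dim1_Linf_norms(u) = [3.1, 0.71, 2.32]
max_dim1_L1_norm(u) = 4.92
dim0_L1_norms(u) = [1.72, 6.13, 1.91]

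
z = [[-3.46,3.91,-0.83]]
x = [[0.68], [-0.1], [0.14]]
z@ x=[[-2.86]]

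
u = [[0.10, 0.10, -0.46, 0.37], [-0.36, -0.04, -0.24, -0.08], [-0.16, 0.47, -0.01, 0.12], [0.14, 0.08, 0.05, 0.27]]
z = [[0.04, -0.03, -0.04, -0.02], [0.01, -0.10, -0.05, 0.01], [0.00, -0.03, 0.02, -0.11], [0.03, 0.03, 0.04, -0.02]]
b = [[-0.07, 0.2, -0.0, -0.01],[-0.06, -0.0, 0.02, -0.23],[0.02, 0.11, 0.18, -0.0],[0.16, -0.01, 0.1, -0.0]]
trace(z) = -0.06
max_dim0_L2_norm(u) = 0.52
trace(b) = 0.11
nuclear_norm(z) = 0.33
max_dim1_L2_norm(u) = 0.61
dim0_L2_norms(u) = [0.43, 0.49, 0.52, 0.48]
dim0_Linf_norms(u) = [0.36, 0.47, 0.46, 0.37]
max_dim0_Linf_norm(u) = 0.47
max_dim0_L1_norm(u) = 0.84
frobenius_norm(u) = 0.96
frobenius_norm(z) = 0.19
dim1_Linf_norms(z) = [0.04, 0.1, 0.11, 0.04]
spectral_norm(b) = 0.26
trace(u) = 0.32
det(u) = 0.02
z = u @ b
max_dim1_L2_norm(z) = 0.12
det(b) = -0.00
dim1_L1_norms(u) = [1.03, 0.72, 0.76, 0.54]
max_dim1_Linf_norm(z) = 0.11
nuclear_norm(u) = 1.75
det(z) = -0.00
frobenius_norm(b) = 0.43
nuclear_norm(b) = 0.80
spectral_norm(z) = 0.13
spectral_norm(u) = 0.67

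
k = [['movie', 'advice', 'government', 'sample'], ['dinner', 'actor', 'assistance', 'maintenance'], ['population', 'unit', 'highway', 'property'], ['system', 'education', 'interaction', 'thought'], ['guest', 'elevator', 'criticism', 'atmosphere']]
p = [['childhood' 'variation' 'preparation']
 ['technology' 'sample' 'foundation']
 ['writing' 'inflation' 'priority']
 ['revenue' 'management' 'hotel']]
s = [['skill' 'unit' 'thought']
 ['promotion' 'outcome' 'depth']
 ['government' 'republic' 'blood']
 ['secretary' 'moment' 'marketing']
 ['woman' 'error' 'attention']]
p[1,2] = 'foundation'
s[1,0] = 'promotion'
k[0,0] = 'movie'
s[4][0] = 'woman'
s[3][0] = 'secretary'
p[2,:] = ['writing', 'inflation', 'priority']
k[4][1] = 'elevator'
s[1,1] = 'outcome'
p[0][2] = 'preparation'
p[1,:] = ['technology', 'sample', 'foundation']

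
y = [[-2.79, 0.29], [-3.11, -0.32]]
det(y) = 1.79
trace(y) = -3.11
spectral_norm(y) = 4.18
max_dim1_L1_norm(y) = 3.43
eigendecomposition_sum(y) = [[-3.01, 0.43], [-4.62, 0.66]] + [[0.22, -0.14], [1.51, -0.98]]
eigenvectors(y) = [[-0.55, -0.14], [-0.84, -0.99]]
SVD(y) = [[-0.67, -0.75], [-0.75, 0.67]] @ diag([4.178301712326665, 0.4295285796871358]) @ [[1.00, 0.01], [0.01, -1.0]]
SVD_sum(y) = [[-2.79,  -0.03],  [-3.11,  -0.03]] + [[-0.0,  0.32], [0.0,  -0.29]]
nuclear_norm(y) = 4.61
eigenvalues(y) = [-2.34, -0.77]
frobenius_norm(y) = 4.20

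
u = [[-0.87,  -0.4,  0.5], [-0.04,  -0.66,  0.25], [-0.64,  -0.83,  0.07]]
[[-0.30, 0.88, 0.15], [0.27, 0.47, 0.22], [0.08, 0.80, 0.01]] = u@[[0.49, -0.53, 0.22],  [-0.49, -0.52, -0.13],  [-0.13, 0.43, 0.58]]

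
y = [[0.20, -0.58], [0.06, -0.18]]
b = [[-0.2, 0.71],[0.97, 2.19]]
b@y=[[0.0,-0.01], [0.33,-0.96]]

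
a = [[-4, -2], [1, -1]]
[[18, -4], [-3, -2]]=a @ [[-4, 0], [-1, 2]]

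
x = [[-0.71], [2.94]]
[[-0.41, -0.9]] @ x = [[-2.35]]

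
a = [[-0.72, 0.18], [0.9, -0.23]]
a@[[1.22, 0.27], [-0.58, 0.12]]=[[-0.98, -0.17], [1.23, 0.22]]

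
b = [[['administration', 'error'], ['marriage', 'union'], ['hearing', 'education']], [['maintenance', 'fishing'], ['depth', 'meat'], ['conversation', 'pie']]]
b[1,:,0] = ['maintenance', 'depth', 'conversation']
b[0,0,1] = 'error'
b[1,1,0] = 'depth'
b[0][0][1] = 'error'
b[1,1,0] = 'depth'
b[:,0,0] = ['administration', 'maintenance']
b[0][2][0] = 'hearing'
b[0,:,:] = [['administration', 'error'], ['marriage', 'union'], ['hearing', 'education']]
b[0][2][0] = 'hearing'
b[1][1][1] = 'meat'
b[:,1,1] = ['union', 'meat']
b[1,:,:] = [['maintenance', 'fishing'], ['depth', 'meat'], ['conversation', 'pie']]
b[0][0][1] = 'error'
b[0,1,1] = 'union'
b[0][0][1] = 'error'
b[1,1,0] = 'depth'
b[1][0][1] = 'fishing'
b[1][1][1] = 'meat'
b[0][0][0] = 'administration'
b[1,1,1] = 'meat'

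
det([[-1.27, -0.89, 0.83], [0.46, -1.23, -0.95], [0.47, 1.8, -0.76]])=-2.106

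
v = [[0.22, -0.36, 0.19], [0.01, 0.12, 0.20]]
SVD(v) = [[-1.00, 0.02], [0.02, 1.0]] @ diag([0.46277032215458674, 0.2333315858021367]) @ [[-0.47, 0.78, -0.4],[0.06, 0.49, 0.87]]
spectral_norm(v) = 0.46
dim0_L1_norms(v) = [0.23, 0.48, 0.39]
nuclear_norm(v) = 0.70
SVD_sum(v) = [[0.22, -0.36, 0.19], [-0.00, 0.01, -0.0]] + [[0.00, 0.0, 0.00], [0.01, 0.11, 0.20]]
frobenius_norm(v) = 0.52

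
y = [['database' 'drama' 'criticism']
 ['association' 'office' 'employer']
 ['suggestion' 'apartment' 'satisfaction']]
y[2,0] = 'suggestion'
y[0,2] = 'criticism'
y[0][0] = 'database'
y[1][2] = 'employer'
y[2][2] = 'satisfaction'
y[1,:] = ['association', 'office', 'employer']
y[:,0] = ['database', 'association', 'suggestion']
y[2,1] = 'apartment'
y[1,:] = ['association', 'office', 'employer']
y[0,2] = 'criticism'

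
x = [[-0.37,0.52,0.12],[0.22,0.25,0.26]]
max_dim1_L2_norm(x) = 0.65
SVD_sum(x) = [[-0.28,0.55,0.18], [-0.08,0.16,0.05]] + [[-0.09,-0.03,-0.06],[0.3,0.09,0.21]]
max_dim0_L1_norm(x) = 0.77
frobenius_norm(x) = 0.77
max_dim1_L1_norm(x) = 1.01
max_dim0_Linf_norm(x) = 0.52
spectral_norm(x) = 0.67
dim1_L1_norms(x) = [1.01, 0.73]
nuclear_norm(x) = 1.06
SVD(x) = [[-0.96, -0.29], [-0.29, 0.96]] @ diag([0.6674924793497191, 0.39326046077830507]) @ [[0.44, -0.85, -0.28], [0.81, 0.23, 0.55]]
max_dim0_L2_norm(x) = 0.58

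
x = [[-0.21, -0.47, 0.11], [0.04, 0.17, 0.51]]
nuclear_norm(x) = 1.06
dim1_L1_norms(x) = [0.79, 0.72]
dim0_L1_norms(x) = [0.25, 0.64, 0.62]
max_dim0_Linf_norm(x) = 0.51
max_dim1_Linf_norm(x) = 0.51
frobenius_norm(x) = 0.75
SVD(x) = [[-0.63, 0.78], [0.78, 0.63]] @ diag([0.5628053713478929, 0.5009492129766853]) @ [[0.29, 0.76, 0.58], [-0.28, -0.51, 0.81]]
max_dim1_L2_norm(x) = 0.54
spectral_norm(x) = 0.56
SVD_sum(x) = [[-0.1, -0.27, -0.21], [0.13, 0.33, 0.25]] + [[-0.11, -0.20, 0.32], [-0.09, -0.16, 0.26]]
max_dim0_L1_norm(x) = 0.64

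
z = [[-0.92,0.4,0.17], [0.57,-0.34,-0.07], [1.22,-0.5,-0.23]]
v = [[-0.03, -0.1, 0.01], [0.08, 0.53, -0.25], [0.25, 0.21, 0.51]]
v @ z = [[-0.02, 0.02, -0.00], [-0.08, -0.02, 0.03], [0.51, -0.23, -0.09]]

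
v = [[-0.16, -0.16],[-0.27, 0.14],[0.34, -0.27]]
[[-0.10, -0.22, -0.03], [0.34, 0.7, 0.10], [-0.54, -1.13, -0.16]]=v @ [[-0.60, -1.25, -0.17], [1.25, 2.61, 0.36]]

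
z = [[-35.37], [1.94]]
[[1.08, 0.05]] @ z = [[-38.1]]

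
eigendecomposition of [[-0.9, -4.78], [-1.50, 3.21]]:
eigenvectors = [[-0.96,  0.66], [-0.27,  -0.75]]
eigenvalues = [-2.22, 4.53]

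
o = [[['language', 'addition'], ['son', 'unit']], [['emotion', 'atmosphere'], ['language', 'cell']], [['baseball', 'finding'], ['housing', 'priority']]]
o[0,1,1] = 'unit'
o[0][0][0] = 'language'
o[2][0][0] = 'baseball'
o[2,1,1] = 'priority'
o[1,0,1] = 'atmosphere'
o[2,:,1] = ['finding', 'priority']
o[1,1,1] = 'cell'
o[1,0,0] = 'emotion'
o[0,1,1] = 'unit'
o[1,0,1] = 'atmosphere'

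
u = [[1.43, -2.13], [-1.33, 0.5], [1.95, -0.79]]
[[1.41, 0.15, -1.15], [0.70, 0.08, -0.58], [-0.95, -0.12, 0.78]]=u@ [[-1.04, -0.12, 0.85],  [-1.36, -0.15, 1.11]]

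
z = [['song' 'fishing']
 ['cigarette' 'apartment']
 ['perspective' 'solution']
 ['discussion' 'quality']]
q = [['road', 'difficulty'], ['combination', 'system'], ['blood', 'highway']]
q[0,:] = ['road', 'difficulty']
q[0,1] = 'difficulty'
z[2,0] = 'perspective'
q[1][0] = 'combination'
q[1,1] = 'system'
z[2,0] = 'perspective'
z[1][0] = 'cigarette'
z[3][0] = 'discussion'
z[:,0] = ['song', 'cigarette', 'perspective', 'discussion']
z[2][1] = 'solution'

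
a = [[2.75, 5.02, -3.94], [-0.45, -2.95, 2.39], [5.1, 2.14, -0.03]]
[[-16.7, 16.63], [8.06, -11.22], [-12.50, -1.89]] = a @ [[-1.53, -1.05], [-2.19, 1.58], [0.38, -2.94]]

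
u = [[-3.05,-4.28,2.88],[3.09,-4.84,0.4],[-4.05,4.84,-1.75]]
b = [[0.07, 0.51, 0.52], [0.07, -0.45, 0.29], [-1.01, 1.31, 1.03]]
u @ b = [[-3.42, 4.14, 0.14], [-0.53, 4.28, 0.62], [1.82, -6.54, -2.50]]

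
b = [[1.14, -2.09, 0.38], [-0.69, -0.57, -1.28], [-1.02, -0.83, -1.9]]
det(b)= 0.031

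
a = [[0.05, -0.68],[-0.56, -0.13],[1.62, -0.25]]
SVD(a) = [[-0.09, -0.95],[0.31, -0.30],[-0.95, -0.01]] @ diag([1.730653261251351, 0.6979536441054401]) @ [[-0.99, 0.15], [0.15, 0.99]]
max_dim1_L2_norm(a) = 1.64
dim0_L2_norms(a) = [1.71, 0.74]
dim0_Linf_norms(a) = [1.62, 0.68]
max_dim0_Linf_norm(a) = 1.62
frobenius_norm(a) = 1.87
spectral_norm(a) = 1.73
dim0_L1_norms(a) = [2.23, 1.06]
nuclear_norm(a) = 2.43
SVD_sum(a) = [[0.15, -0.02], [-0.53, 0.08], [1.62, -0.24]] + [[-0.1,-0.66], [-0.03,-0.21], [-0.00,-0.01]]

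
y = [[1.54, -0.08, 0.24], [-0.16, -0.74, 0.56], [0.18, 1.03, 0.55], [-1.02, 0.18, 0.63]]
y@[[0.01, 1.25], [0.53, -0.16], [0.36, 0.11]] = [[0.06, 1.96], [-0.19, -0.02], [0.75, 0.12], [0.31, -1.23]]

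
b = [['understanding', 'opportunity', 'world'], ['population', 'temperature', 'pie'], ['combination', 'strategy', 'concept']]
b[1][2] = 'pie'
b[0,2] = 'world'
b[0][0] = 'understanding'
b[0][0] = 'understanding'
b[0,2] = 'world'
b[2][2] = 'concept'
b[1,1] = 'temperature'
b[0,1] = 'opportunity'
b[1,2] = 'pie'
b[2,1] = 'strategy'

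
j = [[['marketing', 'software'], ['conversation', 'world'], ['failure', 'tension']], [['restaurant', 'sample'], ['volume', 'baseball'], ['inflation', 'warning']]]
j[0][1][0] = 'conversation'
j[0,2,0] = 'failure'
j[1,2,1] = 'warning'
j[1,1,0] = 'volume'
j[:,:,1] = [['software', 'world', 'tension'], ['sample', 'baseball', 'warning']]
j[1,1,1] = 'baseball'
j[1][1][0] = 'volume'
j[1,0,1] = 'sample'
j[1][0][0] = 'restaurant'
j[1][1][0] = 'volume'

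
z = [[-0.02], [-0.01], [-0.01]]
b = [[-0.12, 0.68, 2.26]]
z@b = [[0.00, -0.01, -0.05],[0.0, -0.01, -0.02],[0.00, -0.01, -0.02]]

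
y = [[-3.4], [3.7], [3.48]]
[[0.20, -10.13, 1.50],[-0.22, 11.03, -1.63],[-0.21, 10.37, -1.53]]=y@ [[-0.06, 2.98, -0.44]]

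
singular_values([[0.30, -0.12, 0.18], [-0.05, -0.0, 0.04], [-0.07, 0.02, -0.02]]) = [0.38, 0.06, 0.0]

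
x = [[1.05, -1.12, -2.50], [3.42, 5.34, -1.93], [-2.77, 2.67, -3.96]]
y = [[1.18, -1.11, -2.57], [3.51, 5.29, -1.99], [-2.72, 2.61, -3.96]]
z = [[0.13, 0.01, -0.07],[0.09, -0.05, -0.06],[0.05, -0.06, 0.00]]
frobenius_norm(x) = 9.11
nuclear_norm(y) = 14.91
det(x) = -97.76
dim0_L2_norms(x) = [4.52, 6.07, 5.07]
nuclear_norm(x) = 14.84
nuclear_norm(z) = 0.28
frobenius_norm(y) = 9.13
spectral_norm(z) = 0.19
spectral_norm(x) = 7.19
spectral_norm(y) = 7.19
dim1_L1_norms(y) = [4.86, 10.79, 9.29]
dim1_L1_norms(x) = [4.67, 10.69, 9.4]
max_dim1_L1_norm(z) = 0.21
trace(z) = 0.08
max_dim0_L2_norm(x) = 6.07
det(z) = -0.00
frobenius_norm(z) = 0.21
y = z + x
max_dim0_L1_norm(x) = 9.13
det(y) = -100.55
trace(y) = 2.51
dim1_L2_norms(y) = [3.04, 6.65, 5.47]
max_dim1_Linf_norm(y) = 5.29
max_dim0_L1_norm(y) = 9.01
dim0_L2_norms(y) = [4.59, 6.0, 5.12]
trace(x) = 2.43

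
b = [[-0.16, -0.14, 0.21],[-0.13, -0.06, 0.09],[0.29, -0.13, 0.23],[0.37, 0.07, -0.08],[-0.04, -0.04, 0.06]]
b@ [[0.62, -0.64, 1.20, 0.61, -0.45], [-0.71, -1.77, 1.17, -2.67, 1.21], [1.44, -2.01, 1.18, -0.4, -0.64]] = [[0.3, -0.07, -0.11, 0.19, -0.23], [0.09, 0.01, -0.12, 0.04, -0.07], [0.6, -0.42, 0.47, 0.43, -0.44], [0.06, -0.2, 0.43, 0.07, -0.03], [0.09, -0.02, -0.02, 0.06, -0.07]]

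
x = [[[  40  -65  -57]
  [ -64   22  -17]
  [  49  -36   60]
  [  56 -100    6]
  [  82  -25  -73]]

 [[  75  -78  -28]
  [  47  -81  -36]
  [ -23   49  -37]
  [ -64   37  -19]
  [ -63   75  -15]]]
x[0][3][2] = 6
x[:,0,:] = [[40, -65, -57], [75, -78, -28]]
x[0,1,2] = -17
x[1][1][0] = 47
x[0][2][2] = 60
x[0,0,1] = -65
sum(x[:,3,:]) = -84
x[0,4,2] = -73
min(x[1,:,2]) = -37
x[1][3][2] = -19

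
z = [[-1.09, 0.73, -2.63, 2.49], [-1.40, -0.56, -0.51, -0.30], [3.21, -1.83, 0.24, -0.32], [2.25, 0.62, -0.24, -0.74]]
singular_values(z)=[4.92, 3.05, 1.76, 0.86]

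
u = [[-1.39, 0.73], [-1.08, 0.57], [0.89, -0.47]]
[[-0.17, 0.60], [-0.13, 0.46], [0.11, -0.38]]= u @ [[-0.08, -0.42], [-0.38, 0.02]]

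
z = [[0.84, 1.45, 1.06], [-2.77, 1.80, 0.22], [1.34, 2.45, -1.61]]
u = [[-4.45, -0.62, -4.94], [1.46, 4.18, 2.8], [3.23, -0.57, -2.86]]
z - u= [[5.29,  2.07,  6.0], [-4.23,  -2.38,  -2.58], [-1.89,  3.02,  1.25]]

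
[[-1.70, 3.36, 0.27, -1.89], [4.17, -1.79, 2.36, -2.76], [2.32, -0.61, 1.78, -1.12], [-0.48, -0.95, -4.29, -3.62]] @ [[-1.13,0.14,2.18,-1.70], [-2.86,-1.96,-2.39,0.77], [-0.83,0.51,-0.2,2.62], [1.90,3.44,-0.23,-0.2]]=[[-11.5, -13.19, -11.36, 6.56], [-6.8, -4.2, 13.53, -1.73], [-4.48, -1.42, 6.42, 0.47], [-0.06, -12.85, 2.91, -10.43]]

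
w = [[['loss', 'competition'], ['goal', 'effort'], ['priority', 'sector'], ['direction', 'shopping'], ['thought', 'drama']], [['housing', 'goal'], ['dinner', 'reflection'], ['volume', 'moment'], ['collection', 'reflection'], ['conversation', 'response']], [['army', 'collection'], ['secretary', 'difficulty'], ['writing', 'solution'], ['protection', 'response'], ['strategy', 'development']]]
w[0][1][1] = 'effort'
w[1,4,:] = ['conversation', 'response']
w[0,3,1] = 'shopping'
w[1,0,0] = 'housing'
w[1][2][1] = 'moment'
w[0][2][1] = 'sector'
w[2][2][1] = 'solution'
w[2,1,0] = 'secretary'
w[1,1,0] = 'dinner'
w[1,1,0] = 'dinner'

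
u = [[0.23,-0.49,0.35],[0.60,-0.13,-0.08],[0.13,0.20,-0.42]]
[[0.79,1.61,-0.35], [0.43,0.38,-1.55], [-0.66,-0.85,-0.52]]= u @ [[1.08, 0.18, -2.60], [0.39, -2.6, -0.30], [2.09, 0.84, 0.30]]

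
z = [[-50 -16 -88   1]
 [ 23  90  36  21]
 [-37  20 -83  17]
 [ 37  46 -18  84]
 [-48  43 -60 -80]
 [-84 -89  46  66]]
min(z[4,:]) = -80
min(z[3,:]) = -18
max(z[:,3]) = 84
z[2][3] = 17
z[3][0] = 37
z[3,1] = 46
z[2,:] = [-37, 20, -83, 17]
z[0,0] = -50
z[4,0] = -48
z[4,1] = 43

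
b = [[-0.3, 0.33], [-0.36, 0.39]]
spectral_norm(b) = 0.69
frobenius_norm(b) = 0.69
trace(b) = 0.09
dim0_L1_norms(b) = [0.66, 0.72]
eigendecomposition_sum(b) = [[0.36,-0.33], [0.36,-0.33]] + [[-0.66, 0.66], [-0.72, 0.72]]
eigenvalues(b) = [0.03, 0.06]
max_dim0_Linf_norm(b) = 0.39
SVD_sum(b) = [[-0.3, 0.33], [-0.36, 0.39]] + [[0.0,0.00], [-0.0,-0.00]]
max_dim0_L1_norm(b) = 0.72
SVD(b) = [[-0.64, -0.77], [-0.77, 0.64]] @ diag([0.6932483381389362, 0.0025964721456559112]) @ [[0.68, -0.74], [-0.74, -0.68]]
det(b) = 0.00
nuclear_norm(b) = 0.70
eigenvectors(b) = [[-0.71, -0.68], [-0.71, -0.74]]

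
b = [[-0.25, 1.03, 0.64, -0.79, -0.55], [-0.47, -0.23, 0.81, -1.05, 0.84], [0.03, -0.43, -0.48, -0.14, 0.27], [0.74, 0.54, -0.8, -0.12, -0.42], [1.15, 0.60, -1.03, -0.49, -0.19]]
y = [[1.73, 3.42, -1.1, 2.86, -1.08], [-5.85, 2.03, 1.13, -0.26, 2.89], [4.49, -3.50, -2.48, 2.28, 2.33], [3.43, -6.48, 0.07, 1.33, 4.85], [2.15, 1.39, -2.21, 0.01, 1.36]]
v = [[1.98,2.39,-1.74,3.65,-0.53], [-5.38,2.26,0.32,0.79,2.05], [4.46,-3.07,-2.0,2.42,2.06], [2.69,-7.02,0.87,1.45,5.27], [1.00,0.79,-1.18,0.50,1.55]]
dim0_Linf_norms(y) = [5.85, 6.48, 2.48, 2.86, 4.85]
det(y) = -925.27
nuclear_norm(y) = 26.82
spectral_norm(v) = 11.26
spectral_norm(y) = 11.59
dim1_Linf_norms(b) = [1.03, 1.05, 0.48, 0.8, 1.15]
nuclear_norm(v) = 25.50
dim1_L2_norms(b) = [1.57, 1.65, 0.71, 1.29, 1.74]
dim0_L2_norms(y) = [8.59, 8.48, 3.68, 3.9, 6.35]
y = b + v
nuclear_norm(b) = 5.70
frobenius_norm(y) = 14.66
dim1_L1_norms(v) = [10.29, 10.8, 14.01, 17.3, 5.02]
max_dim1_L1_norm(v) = 17.3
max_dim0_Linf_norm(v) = 7.02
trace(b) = -1.27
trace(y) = 3.97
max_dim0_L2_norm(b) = 1.73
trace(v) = 5.24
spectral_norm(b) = 2.38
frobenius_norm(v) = 14.19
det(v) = -476.21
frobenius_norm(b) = 3.22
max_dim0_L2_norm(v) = 8.38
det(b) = -0.02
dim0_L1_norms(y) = [17.65, 16.82, 6.99, 6.74, 12.51]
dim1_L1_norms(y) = [10.19, 12.16, 15.08, 16.16, 7.12]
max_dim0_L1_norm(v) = 15.53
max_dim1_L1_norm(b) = 3.46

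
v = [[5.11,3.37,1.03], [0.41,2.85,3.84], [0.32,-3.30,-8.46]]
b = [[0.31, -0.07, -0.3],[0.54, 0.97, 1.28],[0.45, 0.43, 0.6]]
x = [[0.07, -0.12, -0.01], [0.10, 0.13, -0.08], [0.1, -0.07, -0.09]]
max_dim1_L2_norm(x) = 0.18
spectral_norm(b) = 1.90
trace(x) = 0.11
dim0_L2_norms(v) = [5.14, 5.51, 9.35]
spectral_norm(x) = 0.20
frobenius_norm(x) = 0.28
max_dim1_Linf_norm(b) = 1.28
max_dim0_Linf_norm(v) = 8.46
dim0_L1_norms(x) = [0.27, 0.32, 0.18]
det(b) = 0.05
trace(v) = -0.50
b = x @ v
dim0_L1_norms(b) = [1.3, 1.47, 2.18]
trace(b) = 1.88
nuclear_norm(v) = 16.97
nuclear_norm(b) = 2.40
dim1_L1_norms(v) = [9.51, 7.1, 12.08]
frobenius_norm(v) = 12.01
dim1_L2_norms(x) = [0.14, 0.18, 0.15]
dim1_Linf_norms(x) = [0.12, 0.13, 0.1]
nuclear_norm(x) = 0.42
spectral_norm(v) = 10.56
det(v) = -44.96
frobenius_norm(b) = 1.95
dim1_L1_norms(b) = [0.68, 2.79, 1.48]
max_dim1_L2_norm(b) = 1.69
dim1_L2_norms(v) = [6.21, 4.8, 9.09]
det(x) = -0.00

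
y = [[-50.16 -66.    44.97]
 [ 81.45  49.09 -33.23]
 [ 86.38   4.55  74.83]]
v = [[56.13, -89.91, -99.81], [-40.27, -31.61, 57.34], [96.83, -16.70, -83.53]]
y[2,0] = 86.38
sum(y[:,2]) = 86.57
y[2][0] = 86.38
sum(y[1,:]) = 97.31000000000003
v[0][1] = -89.91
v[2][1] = -16.7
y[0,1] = -66.0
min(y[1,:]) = -33.23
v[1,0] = -40.27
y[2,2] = 74.83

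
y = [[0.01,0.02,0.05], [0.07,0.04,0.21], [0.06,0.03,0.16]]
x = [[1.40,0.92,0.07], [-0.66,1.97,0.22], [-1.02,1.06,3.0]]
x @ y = [[0.08, 0.07, 0.27],[0.14, 0.07, 0.42],[0.24, 0.11, 0.65]]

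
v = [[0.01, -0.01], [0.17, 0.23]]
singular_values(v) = [0.29, 0.01]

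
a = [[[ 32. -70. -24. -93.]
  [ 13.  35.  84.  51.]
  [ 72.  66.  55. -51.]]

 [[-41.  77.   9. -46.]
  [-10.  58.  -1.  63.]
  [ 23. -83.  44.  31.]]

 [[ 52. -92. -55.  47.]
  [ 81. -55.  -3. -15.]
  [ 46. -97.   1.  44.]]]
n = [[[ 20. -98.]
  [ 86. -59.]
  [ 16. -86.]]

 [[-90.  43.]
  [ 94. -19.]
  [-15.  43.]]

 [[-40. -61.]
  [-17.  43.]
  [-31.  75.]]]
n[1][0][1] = 43.0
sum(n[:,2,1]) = 32.0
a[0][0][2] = -24.0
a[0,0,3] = -93.0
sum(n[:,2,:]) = 2.0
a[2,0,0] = 52.0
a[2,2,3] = 44.0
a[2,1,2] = -3.0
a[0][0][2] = -24.0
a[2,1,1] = -55.0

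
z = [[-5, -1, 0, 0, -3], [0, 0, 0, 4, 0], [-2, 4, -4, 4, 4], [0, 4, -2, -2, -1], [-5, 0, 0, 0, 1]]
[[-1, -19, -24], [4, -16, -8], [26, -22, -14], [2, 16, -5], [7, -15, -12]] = z@ [[-1, 3, 3], [0, 4, 0], [-3, 4, 3], [1, -4, -2], [2, 0, 3]]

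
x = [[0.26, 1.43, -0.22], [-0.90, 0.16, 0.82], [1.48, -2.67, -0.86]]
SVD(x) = [[0.31, 0.72, -0.62], [0.22, -0.69, -0.69], [-0.93, 0.08, -0.37]] @ diag([3.424044725891535, 1.4083709826112323, 0.14215797702921906]) @ [[-0.43, 0.86, 0.26], [0.66, 0.50, -0.56], [-0.62, -0.07, -0.78]]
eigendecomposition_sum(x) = [[(0.11-0j), 0.11+0.00j, 0.06+0.00j], [(0.01-0j), (0.01+0j), 0.01+0.00j], [(0.12-0j), (0.12+0j), (0.07+0j)]] + [[(0.07+0.41j), 0.66-0.42j, (-0.14-0.32j)],[(-0.46-0.15j), 0.07+0.91j, 0.41+0.03j],[(0.68-0.51j), -1.39-0.82j, (-0.46+0.56j)]] + [[(0.07-0.41j), (0.66+0.42j), -0.14+0.32j], [(-0.46+0.15j), 0.07-0.91j, 0.41-0.03j], [0.68+0.51j, (-1.39+0.82j), (-0.46-0.56j)]]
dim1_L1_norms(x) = [1.91, 1.88, 5.01]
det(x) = 0.69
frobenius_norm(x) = 3.71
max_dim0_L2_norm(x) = 3.03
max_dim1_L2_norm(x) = 3.17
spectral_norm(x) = 3.42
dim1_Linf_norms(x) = [1.43, 0.9, 2.67]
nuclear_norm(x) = 4.97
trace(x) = -0.44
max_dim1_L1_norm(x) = 5.01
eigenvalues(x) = [(0.19+0j), (-0.32+1.87j), (-0.32-1.87j)]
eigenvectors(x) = [[-0.67+0.00j, -0.18+0.35j, (-0.18-0.35j)], [(-0.08+0j), (-0.26-0.37j), (-0.26+0.37j)], [-0.74+0.00j, (0.8+0j), (0.8-0j)]]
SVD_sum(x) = [[-0.46,0.91,0.28], [-0.32,0.64,0.20], [1.37,-2.73,-0.84]] + [[0.67, 0.51, -0.57], [-0.64, -0.49, 0.55], [0.07, 0.06, -0.06]] + [[0.05, 0.01, 0.07], [0.06, 0.01, 0.08], [0.03, 0.00, 0.04]]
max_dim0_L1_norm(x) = 4.26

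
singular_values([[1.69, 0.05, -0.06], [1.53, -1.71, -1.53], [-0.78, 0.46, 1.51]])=[3.35, 1.36, 0.7]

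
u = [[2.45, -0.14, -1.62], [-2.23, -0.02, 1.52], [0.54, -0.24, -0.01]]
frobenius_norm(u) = 4.03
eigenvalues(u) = [1.96, 0.56, -0.09]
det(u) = -0.10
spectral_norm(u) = 4.02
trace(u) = 2.42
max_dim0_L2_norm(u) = 3.36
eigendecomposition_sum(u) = [[2.9, 0.08, -2.33], [-2.43, -0.06, 1.95], [1.09, 0.03, -0.88]] + [[-0.42, -0.19, 0.70], [0.27, 0.12, -0.45], [-0.52, -0.23, 0.86]] + [[-0.03, -0.03, 0.01], [-0.07, -0.08, 0.02], [-0.03, -0.04, 0.01]]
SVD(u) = [[-0.73, -0.08, -0.68], [0.67, -0.25, -0.70], [-0.12, -0.96, 0.24]] @ diag([4.016252154252245, 0.38047034219840925, 0.06679035987034637]) @ [[-0.83, 0.03, 0.55], [-0.40, 0.65, -0.64], [0.38, 0.76, 0.53]]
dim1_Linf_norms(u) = [2.45, 2.23, 0.54]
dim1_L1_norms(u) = [4.21, 3.77, 0.79]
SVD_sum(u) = [[2.45, -0.09, -1.62],  [-2.25, 0.08, 1.48],  [0.39, -0.01, -0.25]] + [[0.01, -0.02, 0.02], [0.04, -0.06, 0.06], [0.15, -0.24, 0.24]] + [[-0.02,-0.03,-0.02],[-0.02,-0.04,-0.02],[0.01,0.01,0.01]]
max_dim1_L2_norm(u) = 2.94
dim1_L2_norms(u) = [2.94, 2.7, 0.59]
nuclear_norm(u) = 4.46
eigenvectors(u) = [[0.74, 0.59, 0.31], [-0.62, -0.38, 0.85], [0.28, 0.72, 0.42]]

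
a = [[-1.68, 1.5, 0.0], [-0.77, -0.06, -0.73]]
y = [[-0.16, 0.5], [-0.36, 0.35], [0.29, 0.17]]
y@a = [[-0.12, -0.27, -0.36], [0.34, -0.56, -0.26], [-0.62, 0.42, -0.12]]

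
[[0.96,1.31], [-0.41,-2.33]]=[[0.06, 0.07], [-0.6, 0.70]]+[[0.90, 1.24],  [0.19, -3.03]]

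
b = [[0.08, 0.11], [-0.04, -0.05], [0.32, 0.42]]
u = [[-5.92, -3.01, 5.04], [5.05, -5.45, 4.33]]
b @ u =[[0.08,-0.84,0.88], [-0.02,0.39,-0.42], [0.23,-3.25,3.43]]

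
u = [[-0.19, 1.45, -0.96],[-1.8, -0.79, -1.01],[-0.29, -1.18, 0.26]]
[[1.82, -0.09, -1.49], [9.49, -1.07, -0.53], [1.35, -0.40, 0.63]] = u @ [[-3.59,  -0.46,  -0.65], [-0.79,  0.74,  0.00], [-2.38,  1.30,  1.68]]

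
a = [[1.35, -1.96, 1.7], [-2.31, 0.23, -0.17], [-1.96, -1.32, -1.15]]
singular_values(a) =[3.72, 2.42, 1.1]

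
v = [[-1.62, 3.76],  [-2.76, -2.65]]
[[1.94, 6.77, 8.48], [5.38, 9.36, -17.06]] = v @ [[-1.73, -3.62, 2.84], [-0.23, 0.24, 3.48]]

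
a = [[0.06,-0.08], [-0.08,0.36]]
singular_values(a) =[0.38, 0.04]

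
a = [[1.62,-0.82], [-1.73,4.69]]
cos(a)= [[0.35,-0.01], [-0.01,0.37]]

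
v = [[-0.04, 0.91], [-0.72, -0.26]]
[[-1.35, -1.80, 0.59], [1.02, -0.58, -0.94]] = v@[[-0.87, 1.49, 1.06], [-1.52, -1.91, 0.69]]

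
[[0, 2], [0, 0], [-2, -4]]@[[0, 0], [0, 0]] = [[0, 0], [0, 0], [0, 0]]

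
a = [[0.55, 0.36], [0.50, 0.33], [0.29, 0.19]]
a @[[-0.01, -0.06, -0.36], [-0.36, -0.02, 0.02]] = [[-0.14, -0.04, -0.19], [-0.12, -0.04, -0.17], [-0.07, -0.02, -0.10]]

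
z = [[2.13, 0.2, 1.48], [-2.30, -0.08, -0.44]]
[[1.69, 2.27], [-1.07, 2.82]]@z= [[-1.62, 0.16, 1.5], [-8.77, -0.44, -2.82]]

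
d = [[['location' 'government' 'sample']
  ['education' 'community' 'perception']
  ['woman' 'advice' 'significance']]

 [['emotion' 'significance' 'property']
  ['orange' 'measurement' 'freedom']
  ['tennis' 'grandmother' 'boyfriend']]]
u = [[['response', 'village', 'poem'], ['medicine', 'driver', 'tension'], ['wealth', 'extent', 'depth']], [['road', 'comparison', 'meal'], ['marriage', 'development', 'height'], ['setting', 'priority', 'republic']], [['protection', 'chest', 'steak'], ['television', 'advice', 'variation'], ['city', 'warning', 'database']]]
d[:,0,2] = ['sample', 'property']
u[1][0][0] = 'road'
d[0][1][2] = 'perception'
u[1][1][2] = 'height'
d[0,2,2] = 'significance'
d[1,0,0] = 'emotion'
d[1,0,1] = 'significance'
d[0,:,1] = ['government', 'community', 'advice']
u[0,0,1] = 'village'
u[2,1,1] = 'advice'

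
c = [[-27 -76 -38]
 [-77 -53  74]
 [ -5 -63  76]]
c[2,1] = -63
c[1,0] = -77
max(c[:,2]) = 76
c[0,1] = -76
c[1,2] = 74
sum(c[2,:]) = 8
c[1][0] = -77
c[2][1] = -63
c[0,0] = -27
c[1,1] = -53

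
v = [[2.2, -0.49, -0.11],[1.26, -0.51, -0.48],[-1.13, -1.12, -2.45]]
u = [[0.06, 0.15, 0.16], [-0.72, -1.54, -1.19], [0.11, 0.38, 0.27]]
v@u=[[0.47, 1.04, 0.91],[0.39, 0.79, 0.68],[0.47, 0.62, 0.49]]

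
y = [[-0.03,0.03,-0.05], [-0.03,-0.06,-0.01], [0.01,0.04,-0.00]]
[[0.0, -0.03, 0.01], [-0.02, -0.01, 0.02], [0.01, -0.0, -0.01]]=y @ [[0.06, 0.13, -0.00], [0.23, -0.06, -0.21], [0.10, 0.49, -0.41]]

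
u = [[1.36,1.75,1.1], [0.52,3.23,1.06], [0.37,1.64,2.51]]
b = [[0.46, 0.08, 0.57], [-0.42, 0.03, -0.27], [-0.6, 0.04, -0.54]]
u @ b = [[-0.77, 0.21, -0.29], [-1.75, 0.18, -1.15], [-2.02, 0.18, -1.59]]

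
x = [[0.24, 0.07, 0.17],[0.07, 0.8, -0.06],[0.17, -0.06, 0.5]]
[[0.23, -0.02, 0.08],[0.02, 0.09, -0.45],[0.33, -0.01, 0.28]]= x@[[0.66, -0.18, 0.21], [-0.00, 0.13, -0.55], [0.43, 0.06, 0.43]]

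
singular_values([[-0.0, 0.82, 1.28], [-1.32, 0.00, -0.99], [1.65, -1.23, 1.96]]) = [3.28, 1.4, 0.62]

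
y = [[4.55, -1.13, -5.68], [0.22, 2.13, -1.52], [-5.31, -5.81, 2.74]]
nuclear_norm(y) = 16.83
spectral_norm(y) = 9.98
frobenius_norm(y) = 11.43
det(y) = -79.05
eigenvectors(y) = [[-0.72, -0.61, -0.69], [-0.16, -0.20, 0.63], [0.68, -0.77, -0.35]]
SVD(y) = [[-0.6, 0.8, 0.04], [-0.2, -0.19, 0.96], [0.78, 0.57, 0.27]] @ diag([9.976167644382096, 5.375957301390939, 1.4739274828855093]) @ [[-0.69, -0.43, 0.58], [0.11, -0.86, -0.50], [-0.71, 0.28, -0.64]]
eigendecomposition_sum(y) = [[4.79, 2.76, -4.52], [1.05, 0.61, -0.99], [-4.54, -2.62, 4.29]] + [[-0.85, -1.63, -1.27], [-0.28, -0.54, -0.42], [-1.07, -2.06, -1.61]] + [[0.61, -2.26, 0.11], [-0.55, 2.06, -0.10], [0.30, -1.14, 0.06]]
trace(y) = 9.42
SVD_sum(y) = [[4.13, 2.55, -3.49],  [1.35, 0.83, -1.14],  [-5.35, -3.30, 4.52]] + [[0.46, -3.69, -2.15], [-0.11, 0.90, 0.52], [0.33, -2.63, -1.53]] + [[-0.04,  0.02,  -0.04], [-1.01,  0.40,  -0.91], [-0.29,  0.11,  -0.26]]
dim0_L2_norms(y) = [7.0, 6.29, 6.49]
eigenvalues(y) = [9.69, -2.99, 2.73]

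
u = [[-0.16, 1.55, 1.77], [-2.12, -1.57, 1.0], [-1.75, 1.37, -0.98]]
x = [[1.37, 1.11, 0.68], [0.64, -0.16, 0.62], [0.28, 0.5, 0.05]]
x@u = [[-3.76, 1.31, 2.87], [-0.85, 2.09, 0.37], [-1.19, -0.28, 0.95]]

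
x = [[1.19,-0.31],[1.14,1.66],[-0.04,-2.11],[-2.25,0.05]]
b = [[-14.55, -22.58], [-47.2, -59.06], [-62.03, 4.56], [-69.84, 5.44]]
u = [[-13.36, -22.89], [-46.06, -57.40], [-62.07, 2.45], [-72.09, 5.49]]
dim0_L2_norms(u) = [106.53, 62.09]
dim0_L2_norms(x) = [2.79, 2.7]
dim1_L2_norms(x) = [1.23, 2.01, 2.11, 2.25]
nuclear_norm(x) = 5.46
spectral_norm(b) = 109.22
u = b + x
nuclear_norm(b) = 166.53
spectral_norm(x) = 3.01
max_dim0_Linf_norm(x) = 2.25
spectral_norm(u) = 109.79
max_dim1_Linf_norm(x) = 2.25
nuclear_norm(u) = 165.92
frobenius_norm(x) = 3.88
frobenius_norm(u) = 123.31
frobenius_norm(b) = 123.34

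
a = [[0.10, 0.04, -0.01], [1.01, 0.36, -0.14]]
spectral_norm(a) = 1.09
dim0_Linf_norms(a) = [1.01, 0.36, 0.14]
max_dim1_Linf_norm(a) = 1.01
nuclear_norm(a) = 1.09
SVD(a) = [[-0.1,-1.0], [-1.0,0.1]] @ diag([1.0867232123834762, 0.005714863684993378]) @ [[-0.93, -0.33, 0.13], [0.16, -0.7, -0.69]]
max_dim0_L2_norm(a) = 1.01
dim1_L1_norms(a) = [0.15, 1.51]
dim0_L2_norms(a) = [1.01, 0.36, 0.14]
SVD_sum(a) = [[0.1, 0.04, -0.01], [1.01, 0.36, -0.14]] + [[-0.00, 0.00, 0.0], [0.0, -0.00, -0.0]]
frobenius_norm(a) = 1.09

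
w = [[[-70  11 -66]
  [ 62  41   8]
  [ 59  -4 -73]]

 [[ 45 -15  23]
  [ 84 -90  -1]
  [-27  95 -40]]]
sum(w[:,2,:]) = 10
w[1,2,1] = 95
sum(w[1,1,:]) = -7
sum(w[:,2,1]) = 91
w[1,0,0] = 45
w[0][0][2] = -66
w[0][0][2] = -66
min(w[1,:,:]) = -90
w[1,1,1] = -90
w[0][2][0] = 59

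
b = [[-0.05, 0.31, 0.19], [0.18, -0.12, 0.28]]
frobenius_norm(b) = 0.51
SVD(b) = [[-0.88, -0.47], [-0.47, 0.88]] @ diag([0.3720342217563383, 0.34855492801301163]) @ [[-0.11, -0.59, -0.80], [0.52, -0.72, 0.45]]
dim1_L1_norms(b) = [0.55, 0.58]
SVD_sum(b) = [[0.04, 0.19, 0.26], [0.02, 0.10, 0.14]] + [[-0.09, 0.12, -0.07], [0.16, -0.22, 0.14]]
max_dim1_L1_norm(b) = 0.58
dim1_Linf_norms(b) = [0.31, 0.28]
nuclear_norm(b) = 0.72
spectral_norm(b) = 0.37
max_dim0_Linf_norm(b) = 0.31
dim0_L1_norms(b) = [0.23, 0.43, 0.47]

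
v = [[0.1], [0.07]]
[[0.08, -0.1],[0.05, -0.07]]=v @[[0.78,-0.99]]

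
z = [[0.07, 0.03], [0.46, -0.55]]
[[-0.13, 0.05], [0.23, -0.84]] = z@[[-1.26, 0.01], [-1.47, 1.53]]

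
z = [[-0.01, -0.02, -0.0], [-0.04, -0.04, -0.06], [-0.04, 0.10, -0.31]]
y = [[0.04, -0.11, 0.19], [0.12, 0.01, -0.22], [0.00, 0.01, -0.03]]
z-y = [[-0.05, 0.09, -0.19], [-0.16, -0.05, 0.16], [-0.04, 0.09, -0.28]]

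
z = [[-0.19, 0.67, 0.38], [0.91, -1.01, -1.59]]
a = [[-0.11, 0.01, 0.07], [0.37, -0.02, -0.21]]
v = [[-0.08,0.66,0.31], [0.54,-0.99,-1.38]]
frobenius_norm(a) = 0.45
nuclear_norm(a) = 0.45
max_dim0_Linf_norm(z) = 1.59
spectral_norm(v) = 1.89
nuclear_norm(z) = 2.57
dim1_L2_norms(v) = [0.73, 1.78]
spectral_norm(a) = 0.45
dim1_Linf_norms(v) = [0.66, 1.38]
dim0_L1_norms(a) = [0.48, 0.03, 0.28]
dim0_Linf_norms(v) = [0.54, 0.99, 1.38]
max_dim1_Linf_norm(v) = 1.38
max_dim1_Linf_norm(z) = 1.59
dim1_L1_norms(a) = [0.19, 0.6]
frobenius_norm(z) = 2.24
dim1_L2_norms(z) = [0.79, 2.09]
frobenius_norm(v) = 1.93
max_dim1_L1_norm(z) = 3.51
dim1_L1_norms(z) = [1.24, 3.51]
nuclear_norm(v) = 2.25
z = v + a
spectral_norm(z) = 2.21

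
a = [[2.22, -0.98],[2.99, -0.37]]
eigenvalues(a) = [(0.93+1.12j), (0.93-1.12j)]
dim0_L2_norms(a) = [3.72, 1.05]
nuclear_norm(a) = 4.38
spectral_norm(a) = 3.83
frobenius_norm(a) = 3.87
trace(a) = 1.85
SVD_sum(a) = [[2.32, -0.56], [2.91, -0.70]] + [[-0.1, -0.42], [0.08, 0.33]]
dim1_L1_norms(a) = [3.2, 3.36]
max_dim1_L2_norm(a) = 3.01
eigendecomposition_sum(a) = [[(1.11+0.02j), -0.49+0.40j], [(1.5-1.24j), -0.19+1.09j]] + [[(1.11-0.02j), -0.49-0.40j],[(1.5+1.24j), (-0.19-1.09j)]]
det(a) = 2.11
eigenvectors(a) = [[0.38+0.32j,(0.38-0.32j)],[(0.87+0j),0.87-0.00j]]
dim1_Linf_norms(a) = [2.22, 2.99]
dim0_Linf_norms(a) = [2.99, 0.98]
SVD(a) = [[-0.62, -0.78], [-0.78, 0.62]] @ diag([3.829165298247032, 0.5507205450141825]) @ [[-0.97, 0.24],[0.24, 0.97]]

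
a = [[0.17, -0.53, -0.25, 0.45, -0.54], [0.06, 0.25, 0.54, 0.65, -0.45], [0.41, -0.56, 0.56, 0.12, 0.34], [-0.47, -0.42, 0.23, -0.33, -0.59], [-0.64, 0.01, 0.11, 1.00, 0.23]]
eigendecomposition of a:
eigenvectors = [[0.16-0.45j, 0.16+0.45j, (-0.56+0j), (0.17-0.4j), (0.17+0.4j)], [-0.03-0.33j, (-0.03+0.33j), (-0.19+0j), -0.62+0.00j, -0.62-0.00j], [(-0.15+0.01j), (-0.15-0.01j), (0.41+0j), (-0.22-0.57j), -0.22+0.57j], [0.63+0.00j, 0.63-0.00j, 0.02+0.00j, (0.02-0.08j), 0.02+0.08j], [(-0.04-0.49j), (-0.04+0.49j), (0.7+0j), 0.09+0.18j, (0.09-0.18j)]]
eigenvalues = [(-0.44+1.01j), (-0.44-1.01j), (0.84+0j), (0.47+0.75j), (0.47-0.75j)]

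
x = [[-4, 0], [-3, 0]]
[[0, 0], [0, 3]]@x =[[0, 0], [-9, 0]]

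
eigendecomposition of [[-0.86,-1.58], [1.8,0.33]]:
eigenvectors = [[(0.24-0.64j), 0.24+0.64j], [-0.73+0.00j, -0.73-0.00j]]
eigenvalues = [(-0.26+1.58j), (-0.26-1.58j)]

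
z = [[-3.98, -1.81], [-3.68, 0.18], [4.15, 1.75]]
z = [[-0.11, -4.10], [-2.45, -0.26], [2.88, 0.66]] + [[-3.87, 2.29], [-1.23, 0.44], [1.27, 1.09]]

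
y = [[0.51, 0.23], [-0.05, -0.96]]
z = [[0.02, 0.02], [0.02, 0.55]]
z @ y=[[0.01, -0.01],[-0.02, -0.52]]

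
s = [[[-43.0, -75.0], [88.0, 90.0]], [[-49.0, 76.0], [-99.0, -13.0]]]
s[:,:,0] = [[-43.0, 88.0], [-49.0, -99.0]]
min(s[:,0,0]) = -49.0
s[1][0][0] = -49.0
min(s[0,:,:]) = -75.0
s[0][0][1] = -75.0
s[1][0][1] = 76.0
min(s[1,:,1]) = -13.0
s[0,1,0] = 88.0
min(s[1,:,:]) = -99.0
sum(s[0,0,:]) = -118.0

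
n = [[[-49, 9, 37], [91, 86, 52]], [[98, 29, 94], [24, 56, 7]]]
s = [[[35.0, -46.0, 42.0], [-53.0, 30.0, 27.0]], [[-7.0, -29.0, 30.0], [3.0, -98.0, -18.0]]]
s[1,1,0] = 3.0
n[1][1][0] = 24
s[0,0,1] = -46.0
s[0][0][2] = 42.0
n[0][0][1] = 9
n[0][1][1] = 86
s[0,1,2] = 27.0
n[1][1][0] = 24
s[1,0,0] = -7.0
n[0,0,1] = 9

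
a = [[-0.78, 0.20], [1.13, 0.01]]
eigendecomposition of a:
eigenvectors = [[-0.67, -0.19], [0.74, -0.98]]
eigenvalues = [-1.0, 0.23]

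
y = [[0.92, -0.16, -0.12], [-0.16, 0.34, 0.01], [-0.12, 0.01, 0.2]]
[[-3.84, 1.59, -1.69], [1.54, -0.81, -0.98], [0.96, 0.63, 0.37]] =y@[[-3.32, 2.04, -2.47], [2.90, -1.54, -4.07], [2.66, 4.44, 0.59]]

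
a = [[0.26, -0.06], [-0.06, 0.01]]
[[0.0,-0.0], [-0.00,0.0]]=a @ [[0.02, -0.04], [0.05, -0.1]]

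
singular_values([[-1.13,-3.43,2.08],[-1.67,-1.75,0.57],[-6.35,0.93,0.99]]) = [6.84, 4.31, 0.58]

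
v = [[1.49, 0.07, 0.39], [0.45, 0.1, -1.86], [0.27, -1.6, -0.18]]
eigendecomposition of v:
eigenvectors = [[(0.1+0j),(-0.77+0j),(-0.77-0j)], [-0.70+0.00j,(0.15+0.42j),0.15-0.42j], [(-0.7+0j),(-0.27-0.35j),-0.27+0.35j]]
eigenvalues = [(-1.82+0j), (1.61+0.14j), (1.61-0.14j)]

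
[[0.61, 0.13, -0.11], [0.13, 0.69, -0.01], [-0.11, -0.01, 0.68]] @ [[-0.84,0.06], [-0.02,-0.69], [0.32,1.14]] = [[-0.55, -0.18], [-0.13, -0.48], [0.31, 0.78]]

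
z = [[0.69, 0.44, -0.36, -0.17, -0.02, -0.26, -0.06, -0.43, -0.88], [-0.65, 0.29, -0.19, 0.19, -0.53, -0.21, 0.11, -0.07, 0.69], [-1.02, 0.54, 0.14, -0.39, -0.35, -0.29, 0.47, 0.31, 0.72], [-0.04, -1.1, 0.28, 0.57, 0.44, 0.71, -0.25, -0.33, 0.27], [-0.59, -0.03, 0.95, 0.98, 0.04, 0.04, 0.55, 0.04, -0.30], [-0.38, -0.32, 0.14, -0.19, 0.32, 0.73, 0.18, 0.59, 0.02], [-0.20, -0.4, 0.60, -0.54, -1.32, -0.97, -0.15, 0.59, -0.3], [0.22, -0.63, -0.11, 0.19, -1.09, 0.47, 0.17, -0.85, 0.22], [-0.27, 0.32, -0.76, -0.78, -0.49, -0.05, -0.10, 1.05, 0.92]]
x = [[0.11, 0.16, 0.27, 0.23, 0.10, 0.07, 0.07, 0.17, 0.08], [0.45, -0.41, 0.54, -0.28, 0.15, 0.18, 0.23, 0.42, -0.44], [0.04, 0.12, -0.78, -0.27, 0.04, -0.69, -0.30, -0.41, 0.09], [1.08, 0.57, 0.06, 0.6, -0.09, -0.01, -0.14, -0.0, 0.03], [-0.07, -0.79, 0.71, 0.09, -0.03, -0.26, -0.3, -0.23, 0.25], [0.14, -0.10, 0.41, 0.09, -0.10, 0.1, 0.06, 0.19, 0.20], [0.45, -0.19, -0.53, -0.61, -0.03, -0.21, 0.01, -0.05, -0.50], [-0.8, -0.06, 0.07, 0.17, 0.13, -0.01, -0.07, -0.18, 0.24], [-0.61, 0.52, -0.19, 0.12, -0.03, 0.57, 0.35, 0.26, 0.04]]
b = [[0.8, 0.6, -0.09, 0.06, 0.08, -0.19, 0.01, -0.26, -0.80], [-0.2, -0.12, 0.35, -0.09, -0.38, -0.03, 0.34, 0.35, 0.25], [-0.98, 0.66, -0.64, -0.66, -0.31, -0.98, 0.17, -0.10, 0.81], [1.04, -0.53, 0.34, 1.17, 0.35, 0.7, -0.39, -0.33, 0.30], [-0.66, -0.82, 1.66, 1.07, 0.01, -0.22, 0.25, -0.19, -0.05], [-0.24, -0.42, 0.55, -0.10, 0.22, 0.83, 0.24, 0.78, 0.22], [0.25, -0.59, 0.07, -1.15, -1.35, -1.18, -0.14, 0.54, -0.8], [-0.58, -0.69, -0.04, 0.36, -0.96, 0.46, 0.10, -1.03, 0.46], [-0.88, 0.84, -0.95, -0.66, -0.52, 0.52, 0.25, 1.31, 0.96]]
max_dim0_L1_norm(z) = 4.6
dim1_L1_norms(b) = [2.89, 2.11, 5.31, 5.15, 4.93, 3.6, 6.07, 4.68, 6.89]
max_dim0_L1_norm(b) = 5.63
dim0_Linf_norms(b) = [1.04, 0.84, 1.66, 1.17, 1.35, 1.18, 0.39, 1.31, 0.96]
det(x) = 0.00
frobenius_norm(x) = 3.11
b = z + x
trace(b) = 1.84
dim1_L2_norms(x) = [0.47, 1.1, 1.2, 1.37, 1.19, 0.55, 1.09, 0.89, 1.1]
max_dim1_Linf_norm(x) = 1.08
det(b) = 0.89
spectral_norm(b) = 3.55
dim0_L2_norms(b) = [2.09, 1.86, 2.15, 2.2, 1.85, 2.02, 0.71, 2.01, 1.81]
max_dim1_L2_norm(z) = 2.0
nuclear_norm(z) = 11.73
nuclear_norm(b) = 14.00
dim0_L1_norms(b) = [5.63, 5.27, 4.69, 5.32, 4.18, 5.11, 1.89, 4.89, 4.65]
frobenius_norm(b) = 5.72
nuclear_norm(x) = 6.70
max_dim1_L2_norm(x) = 1.37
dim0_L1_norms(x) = [3.75, 2.92, 3.56, 2.46, 0.7, 2.1, 1.53, 1.91, 1.87]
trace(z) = 2.38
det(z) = 0.13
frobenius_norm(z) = 4.75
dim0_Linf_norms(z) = [1.02, 1.1, 0.95, 0.98, 1.32, 0.97, 0.55, 1.05, 0.92]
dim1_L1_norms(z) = [3.31, 2.93, 4.23, 3.99, 3.52, 2.87, 5.07, 3.95, 4.74]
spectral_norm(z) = 2.78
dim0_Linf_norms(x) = [1.08, 0.79, 0.78, 0.61, 0.15, 0.69, 0.35, 0.42, 0.5]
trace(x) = -0.54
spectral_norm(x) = 1.70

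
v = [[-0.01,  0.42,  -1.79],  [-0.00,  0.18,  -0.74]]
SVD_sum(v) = [[-0.01, 0.42, -1.79], [-0.00, 0.17, -0.74]] + [[-0.00, -0.00, -0.00], [0.00, 0.01, 0.0]]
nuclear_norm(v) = 2.00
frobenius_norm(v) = 1.99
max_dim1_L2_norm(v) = 1.84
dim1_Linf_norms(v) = [1.79, 0.74]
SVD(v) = [[-0.92, -0.38], [-0.38, 0.92]] @ diag([1.9901137007657101, 0.006888978488021016]) @ [[0.00, -0.23, 0.97],  [0.56, 0.81, 0.19]]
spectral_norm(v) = 1.99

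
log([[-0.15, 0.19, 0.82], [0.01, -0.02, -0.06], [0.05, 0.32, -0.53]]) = [[-2.99+3.14j, (-14.06-0j), (-2.81-0j)], [-0.12+0.00j, (-3.73+3.14j), (0.22+0j)], [-0.32+0.00j, (-3.16+0j), (-0.71+3.14j)]]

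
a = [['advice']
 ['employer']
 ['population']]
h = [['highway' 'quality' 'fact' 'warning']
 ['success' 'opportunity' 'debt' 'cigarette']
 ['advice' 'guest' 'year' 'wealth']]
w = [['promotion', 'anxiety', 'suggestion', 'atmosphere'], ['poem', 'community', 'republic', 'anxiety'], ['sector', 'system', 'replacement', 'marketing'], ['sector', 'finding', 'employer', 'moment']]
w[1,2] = 'republic'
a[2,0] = 'population'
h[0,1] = 'quality'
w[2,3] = 'marketing'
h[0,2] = 'fact'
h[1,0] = 'success'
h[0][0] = 'highway'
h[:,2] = ['fact', 'debt', 'year']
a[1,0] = 'employer'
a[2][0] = 'population'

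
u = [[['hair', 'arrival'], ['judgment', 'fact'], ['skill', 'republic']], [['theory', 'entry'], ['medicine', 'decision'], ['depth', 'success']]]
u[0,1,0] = 'judgment'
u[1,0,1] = 'entry'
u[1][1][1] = 'decision'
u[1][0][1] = 'entry'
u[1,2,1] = 'success'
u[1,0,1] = 'entry'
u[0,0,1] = 'arrival'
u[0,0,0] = 'hair'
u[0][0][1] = 'arrival'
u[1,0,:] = ['theory', 'entry']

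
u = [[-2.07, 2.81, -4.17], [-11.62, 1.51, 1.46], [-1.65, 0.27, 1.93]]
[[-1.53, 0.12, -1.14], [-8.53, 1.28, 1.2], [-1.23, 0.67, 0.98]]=u@ [[0.73, -0.02, -0.01], [-0.02, 0.43, 0.27], [-0.01, 0.27, 0.46]]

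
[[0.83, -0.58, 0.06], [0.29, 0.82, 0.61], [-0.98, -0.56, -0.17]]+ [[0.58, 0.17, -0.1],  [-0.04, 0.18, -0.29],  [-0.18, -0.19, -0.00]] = [[1.41,-0.41,-0.04], [0.25,1.0,0.32], [-1.16,-0.75,-0.17]]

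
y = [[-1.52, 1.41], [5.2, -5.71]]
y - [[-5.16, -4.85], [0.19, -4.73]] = [[3.64, 6.26], [5.01, -0.98]]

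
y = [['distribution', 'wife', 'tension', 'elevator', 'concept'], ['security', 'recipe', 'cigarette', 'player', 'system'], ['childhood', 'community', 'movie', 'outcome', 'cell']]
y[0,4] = 'concept'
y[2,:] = ['childhood', 'community', 'movie', 'outcome', 'cell']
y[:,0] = ['distribution', 'security', 'childhood']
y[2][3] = 'outcome'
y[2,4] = 'cell'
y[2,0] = 'childhood'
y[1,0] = 'security'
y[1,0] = 'security'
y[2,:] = ['childhood', 'community', 'movie', 'outcome', 'cell']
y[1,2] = 'cigarette'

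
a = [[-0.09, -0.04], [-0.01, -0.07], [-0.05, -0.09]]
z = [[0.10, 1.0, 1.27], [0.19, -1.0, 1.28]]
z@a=[[-0.08, -0.19], [-0.07, -0.05]]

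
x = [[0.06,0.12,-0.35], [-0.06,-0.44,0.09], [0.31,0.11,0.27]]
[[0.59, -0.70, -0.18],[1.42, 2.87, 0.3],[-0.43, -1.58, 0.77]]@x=[[0.02, 0.36, -0.32], [0.01, -1.06, -0.16], [0.31, 0.73, 0.22]]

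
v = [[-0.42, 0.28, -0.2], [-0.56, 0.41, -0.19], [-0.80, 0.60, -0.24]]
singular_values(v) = [1.37, 0.07, 0.0]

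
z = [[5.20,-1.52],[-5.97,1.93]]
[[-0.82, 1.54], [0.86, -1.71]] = z@[[-0.28, 0.38],[-0.42, 0.29]]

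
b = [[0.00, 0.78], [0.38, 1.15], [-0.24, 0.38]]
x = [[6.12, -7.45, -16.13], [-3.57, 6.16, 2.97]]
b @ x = [[-2.78, 4.8, 2.32], [-1.78, 4.25, -2.71], [-2.83, 4.13, 5.0]]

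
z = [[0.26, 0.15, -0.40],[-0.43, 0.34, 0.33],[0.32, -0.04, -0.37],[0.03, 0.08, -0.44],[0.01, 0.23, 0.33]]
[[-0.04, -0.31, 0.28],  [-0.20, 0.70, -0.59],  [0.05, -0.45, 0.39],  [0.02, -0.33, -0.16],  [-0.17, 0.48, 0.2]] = z @ [[-0.07,-0.30,1.81], [-0.54,0.83,0.07], [-0.15,0.88,0.5]]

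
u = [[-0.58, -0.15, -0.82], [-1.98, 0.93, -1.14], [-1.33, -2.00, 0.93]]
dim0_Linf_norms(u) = [1.98, 2.0, 1.14]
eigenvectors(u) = [[0.47, 0.48, -0.23],[0.60, -0.31, -0.41],[0.65, -0.82, 0.88]]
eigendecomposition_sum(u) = [[-0.92, -0.33, -0.40], [-1.15, -0.42, -0.51], [-1.25, -0.46, -0.55]] + [[0.59, -0.42, -0.04], [-0.39, 0.28, 0.03], [-1.02, 0.73, 0.07]] + [[-0.25,0.61,-0.38],[-0.44,1.07,-0.66],[0.94,-2.28,1.41]]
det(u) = -3.94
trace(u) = 1.28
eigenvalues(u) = [-1.89, 0.94, 2.23]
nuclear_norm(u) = 5.77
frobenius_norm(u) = 3.71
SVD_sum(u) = [[-0.18, 0.42, -0.36], [-0.62, 1.44, -1.23], [0.50, -1.16, 0.99]] + [[-0.56, -0.27, -0.03], [-1.3, -0.61, -0.06], [-1.82, -0.86, -0.09]] + [[0.16, -0.30, -0.44], [-0.06, 0.1, 0.15], [-0.01, 0.02, 0.03]]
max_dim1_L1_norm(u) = 4.26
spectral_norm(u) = 2.62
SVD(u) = [[-0.22, -0.24, 0.94], [-0.76, -0.56, -0.32], [0.61, -0.79, -0.06]] @ diag([2.6227988873274026, 2.554267030360971, 0.5887664513583327]) @ [[0.31, -0.72, 0.62], [0.90, 0.43, 0.04], [0.29, -0.54, -0.79]]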